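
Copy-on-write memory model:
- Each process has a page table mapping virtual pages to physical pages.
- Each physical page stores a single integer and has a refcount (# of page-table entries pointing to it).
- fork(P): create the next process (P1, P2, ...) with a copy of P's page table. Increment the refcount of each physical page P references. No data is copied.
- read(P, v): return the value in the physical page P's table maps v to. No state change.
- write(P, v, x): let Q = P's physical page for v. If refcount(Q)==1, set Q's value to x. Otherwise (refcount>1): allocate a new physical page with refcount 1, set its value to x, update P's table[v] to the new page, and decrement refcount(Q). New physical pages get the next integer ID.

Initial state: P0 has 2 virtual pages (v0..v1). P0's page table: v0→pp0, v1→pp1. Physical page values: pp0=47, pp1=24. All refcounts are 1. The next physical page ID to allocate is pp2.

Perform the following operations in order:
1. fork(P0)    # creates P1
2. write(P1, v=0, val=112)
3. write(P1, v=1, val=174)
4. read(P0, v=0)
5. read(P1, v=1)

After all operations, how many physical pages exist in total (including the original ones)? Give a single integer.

Answer: 4

Derivation:
Op 1: fork(P0) -> P1. 2 ppages; refcounts: pp0:2 pp1:2
Op 2: write(P1, v0, 112). refcount(pp0)=2>1 -> COPY to pp2. 3 ppages; refcounts: pp0:1 pp1:2 pp2:1
Op 3: write(P1, v1, 174). refcount(pp1)=2>1 -> COPY to pp3. 4 ppages; refcounts: pp0:1 pp1:1 pp2:1 pp3:1
Op 4: read(P0, v0) -> 47. No state change.
Op 5: read(P1, v1) -> 174. No state change.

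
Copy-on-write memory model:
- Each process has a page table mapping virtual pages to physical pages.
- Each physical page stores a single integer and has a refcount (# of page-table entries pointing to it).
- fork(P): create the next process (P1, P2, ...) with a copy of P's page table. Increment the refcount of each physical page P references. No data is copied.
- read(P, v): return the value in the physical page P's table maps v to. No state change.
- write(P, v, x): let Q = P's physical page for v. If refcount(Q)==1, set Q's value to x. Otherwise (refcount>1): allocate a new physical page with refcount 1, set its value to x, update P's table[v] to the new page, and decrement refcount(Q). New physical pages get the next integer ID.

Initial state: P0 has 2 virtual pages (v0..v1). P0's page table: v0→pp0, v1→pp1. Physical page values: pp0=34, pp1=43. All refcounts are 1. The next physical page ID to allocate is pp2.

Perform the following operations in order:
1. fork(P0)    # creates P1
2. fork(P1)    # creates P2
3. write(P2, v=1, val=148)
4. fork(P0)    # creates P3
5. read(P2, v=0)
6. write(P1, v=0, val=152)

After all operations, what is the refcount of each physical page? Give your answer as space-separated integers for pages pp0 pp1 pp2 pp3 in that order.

Op 1: fork(P0) -> P1. 2 ppages; refcounts: pp0:2 pp1:2
Op 2: fork(P1) -> P2. 2 ppages; refcounts: pp0:3 pp1:3
Op 3: write(P2, v1, 148). refcount(pp1)=3>1 -> COPY to pp2. 3 ppages; refcounts: pp0:3 pp1:2 pp2:1
Op 4: fork(P0) -> P3. 3 ppages; refcounts: pp0:4 pp1:3 pp2:1
Op 5: read(P2, v0) -> 34. No state change.
Op 6: write(P1, v0, 152). refcount(pp0)=4>1 -> COPY to pp3. 4 ppages; refcounts: pp0:3 pp1:3 pp2:1 pp3:1

Answer: 3 3 1 1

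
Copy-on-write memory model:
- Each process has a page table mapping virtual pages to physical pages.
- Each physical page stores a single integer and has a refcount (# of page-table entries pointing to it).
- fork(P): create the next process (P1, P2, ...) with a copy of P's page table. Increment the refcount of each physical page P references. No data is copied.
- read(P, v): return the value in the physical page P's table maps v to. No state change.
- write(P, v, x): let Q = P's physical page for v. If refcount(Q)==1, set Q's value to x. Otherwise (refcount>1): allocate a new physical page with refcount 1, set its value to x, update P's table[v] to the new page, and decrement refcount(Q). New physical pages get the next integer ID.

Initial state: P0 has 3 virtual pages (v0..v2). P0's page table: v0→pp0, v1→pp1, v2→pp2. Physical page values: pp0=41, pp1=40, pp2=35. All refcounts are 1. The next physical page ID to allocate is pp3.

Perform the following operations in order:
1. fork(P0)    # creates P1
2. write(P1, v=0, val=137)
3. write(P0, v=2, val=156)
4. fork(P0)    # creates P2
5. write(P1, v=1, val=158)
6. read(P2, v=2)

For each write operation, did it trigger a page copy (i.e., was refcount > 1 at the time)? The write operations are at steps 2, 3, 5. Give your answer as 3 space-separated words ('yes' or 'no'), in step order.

Op 1: fork(P0) -> P1. 3 ppages; refcounts: pp0:2 pp1:2 pp2:2
Op 2: write(P1, v0, 137). refcount(pp0)=2>1 -> COPY to pp3. 4 ppages; refcounts: pp0:1 pp1:2 pp2:2 pp3:1
Op 3: write(P0, v2, 156). refcount(pp2)=2>1 -> COPY to pp4. 5 ppages; refcounts: pp0:1 pp1:2 pp2:1 pp3:1 pp4:1
Op 4: fork(P0) -> P2. 5 ppages; refcounts: pp0:2 pp1:3 pp2:1 pp3:1 pp4:2
Op 5: write(P1, v1, 158). refcount(pp1)=3>1 -> COPY to pp5. 6 ppages; refcounts: pp0:2 pp1:2 pp2:1 pp3:1 pp4:2 pp5:1
Op 6: read(P2, v2) -> 156. No state change.

yes yes yes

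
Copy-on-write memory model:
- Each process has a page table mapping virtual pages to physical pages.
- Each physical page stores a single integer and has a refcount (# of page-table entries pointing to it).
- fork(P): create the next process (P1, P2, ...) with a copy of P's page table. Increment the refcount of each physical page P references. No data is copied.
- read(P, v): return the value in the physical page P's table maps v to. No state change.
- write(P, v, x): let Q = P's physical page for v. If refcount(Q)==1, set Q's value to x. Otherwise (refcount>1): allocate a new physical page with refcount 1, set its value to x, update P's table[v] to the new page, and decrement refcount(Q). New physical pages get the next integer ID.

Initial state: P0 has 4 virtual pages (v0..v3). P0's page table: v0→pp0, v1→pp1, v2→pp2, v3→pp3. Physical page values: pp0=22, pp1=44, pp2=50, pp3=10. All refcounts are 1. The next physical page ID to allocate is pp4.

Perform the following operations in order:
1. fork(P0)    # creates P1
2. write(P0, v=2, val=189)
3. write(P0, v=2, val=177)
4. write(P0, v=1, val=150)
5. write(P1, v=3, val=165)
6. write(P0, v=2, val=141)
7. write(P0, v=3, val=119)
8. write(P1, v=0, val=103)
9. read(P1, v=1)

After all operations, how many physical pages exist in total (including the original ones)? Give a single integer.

Op 1: fork(P0) -> P1. 4 ppages; refcounts: pp0:2 pp1:2 pp2:2 pp3:2
Op 2: write(P0, v2, 189). refcount(pp2)=2>1 -> COPY to pp4. 5 ppages; refcounts: pp0:2 pp1:2 pp2:1 pp3:2 pp4:1
Op 3: write(P0, v2, 177). refcount(pp4)=1 -> write in place. 5 ppages; refcounts: pp0:2 pp1:2 pp2:1 pp3:2 pp4:1
Op 4: write(P0, v1, 150). refcount(pp1)=2>1 -> COPY to pp5. 6 ppages; refcounts: pp0:2 pp1:1 pp2:1 pp3:2 pp4:1 pp5:1
Op 5: write(P1, v3, 165). refcount(pp3)=2>1 -> COPY to pp6. 7 ppages; refcounts: pp0:2 pp1:1 pp2:1 pp3:1 pp4:1 pp5:1 pp6:1
Op 6: write(P0, v2, 141). refcount(pp4)=1 -> write in place. 7 ppages; refcounts: pp0:2 pp1:1 pp2:1 pp3:1 pp4:1 pp5:1 pp6:1
Op 7: write(P0, v3, 119). refcount(pp3)=1 -> write in place. 7 ppages; refcounts: pp0:2 pp1:1 pp2:1 pp3:1 pp4:1 pp5:1 pp6:1
Op 8: write(P1, v0, 103). refcount(pp0)=2>1 -> COPY to pp7. 8 ppages; refcounts: pp0:1 pp1:1 pp2:1 pp3:1 pp4:1 pp5:1 pp6:1 pp7:1
Op 9: read(P1, v1) -> 44. No state change.

Answer: 8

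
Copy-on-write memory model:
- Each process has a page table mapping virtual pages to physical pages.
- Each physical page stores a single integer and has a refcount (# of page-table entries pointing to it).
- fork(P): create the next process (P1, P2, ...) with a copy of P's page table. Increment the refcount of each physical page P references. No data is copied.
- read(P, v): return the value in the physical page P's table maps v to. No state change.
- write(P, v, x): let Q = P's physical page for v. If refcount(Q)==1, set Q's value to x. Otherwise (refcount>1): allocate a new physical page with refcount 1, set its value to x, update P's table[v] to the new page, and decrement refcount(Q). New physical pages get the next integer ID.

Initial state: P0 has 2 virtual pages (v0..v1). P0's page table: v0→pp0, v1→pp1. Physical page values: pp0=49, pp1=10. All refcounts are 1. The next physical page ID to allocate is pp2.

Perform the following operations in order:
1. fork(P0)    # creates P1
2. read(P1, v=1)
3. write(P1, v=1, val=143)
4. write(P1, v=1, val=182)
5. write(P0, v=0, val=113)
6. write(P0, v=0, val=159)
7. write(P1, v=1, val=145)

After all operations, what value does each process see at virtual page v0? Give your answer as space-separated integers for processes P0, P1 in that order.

Op 1: fork(P0) -> P1. 2 ppages; refcounts: pp0:2 pp1:2
Op 2: read(P1, v1) -> 10. No state change.
Op 3: write(P1, v1, 143). refcount(pp1)=2>1 -> COPY to pp2. 3 ppages; refcounts: pp0:2 pp1:1 pp2:1
Op 4: write(P1, v1, 182). refcount(pp2)=1 -> write in place. 3 ppages; refcounts: pp0:2 pp1:1 pp2:1
Op 5: write(P0, v0, 113). refcount(pp0)=2>1 -> COPY to pp3. 4 ppages; refcounts: pp0:1 pp1:1 pp2:1 pp3:1
Op 6: write(P0, v0, 159). refcount(pp3)=1 -> write in place. 4 ppages; refcounts: pp0:1 pp1:1 pp2:1 pp3:1
Op 7: write(P1, v1, 145). refcount(pp2)=1 -> write in place. 4 ppages; refcounts: pp0:1 pp1:1 pp2:1 pp3:1
P0: v0 -> pp3 = 159
P1: v0 -> pp0 = 49

Answer: 159 49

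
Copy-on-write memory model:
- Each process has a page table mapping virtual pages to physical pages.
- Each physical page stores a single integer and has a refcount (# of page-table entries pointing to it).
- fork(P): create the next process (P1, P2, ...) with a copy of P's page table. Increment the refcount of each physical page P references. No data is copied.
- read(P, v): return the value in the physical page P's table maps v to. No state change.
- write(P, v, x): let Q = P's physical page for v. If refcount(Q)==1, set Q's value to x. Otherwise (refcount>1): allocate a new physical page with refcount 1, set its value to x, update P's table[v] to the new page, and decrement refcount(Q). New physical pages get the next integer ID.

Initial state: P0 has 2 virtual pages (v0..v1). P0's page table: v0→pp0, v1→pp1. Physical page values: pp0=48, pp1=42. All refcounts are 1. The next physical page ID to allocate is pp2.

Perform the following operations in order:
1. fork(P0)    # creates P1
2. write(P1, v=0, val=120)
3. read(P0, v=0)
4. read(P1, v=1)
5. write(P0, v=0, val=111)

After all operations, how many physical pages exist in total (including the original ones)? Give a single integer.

Answer: 3

Derivation:
Op 1: fork(P0) -> P1. 2 ppages; refcounts: pp0:2 pp1:2
Op 2: write(P1, v0, 120). refcount(pp0)=2>1 -> COPY to pp2. 3 ppages; refcounts: pp0:1 pp1:2 pp2:1
Op 3: read(P0, v0) -> 48. No state change.
Op 4: read(P1, v1) -> 42. No state change.
Op 5: write(P0, v0, 111). refcount(pp0)=1 -> write in place. 3 ppages; refcounts: pp0:1 pp1:2 pp2:1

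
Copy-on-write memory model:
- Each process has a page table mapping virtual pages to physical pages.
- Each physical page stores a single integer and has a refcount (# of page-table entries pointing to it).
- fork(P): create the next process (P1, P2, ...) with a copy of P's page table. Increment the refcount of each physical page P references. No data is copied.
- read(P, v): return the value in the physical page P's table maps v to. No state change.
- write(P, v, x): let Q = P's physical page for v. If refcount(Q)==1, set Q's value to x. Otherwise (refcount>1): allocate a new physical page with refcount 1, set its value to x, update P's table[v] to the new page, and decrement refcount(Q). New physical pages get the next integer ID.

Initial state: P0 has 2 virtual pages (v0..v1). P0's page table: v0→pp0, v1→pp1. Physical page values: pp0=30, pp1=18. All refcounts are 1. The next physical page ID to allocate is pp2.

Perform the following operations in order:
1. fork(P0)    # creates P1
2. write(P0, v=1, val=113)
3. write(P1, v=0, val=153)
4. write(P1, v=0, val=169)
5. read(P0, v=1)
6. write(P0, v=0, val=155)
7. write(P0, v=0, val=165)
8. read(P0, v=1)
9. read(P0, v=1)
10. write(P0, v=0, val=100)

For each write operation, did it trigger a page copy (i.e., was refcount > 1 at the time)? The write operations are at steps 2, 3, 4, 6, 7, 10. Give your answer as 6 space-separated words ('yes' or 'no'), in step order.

Op 1: fork(P0) -> P1. 2 ppages; refcounts: pp0:2 pp1:2
Op 2: write(P0, v1, 113). refcount(pp1)=2>1 -> COPY to pp2. 3 ppages; refcounts: pp0:2 pp1:1 pp2:1
Op 3: write(P1, v0, 153). refcount(pp0)=2>1 -> COPY to pp3. 4 ppages; refcounts: pp0:1 pp1:1 pp2:1 pp3:1
Op 4: write(P1, v0, 169). refcount(pp3)=1 -> write in place. 4 ppages; refcounts: pp0:1 pp1:1 pp2:1 pp3:1
Op 5: read(P0, v1) -> 113. No state change.
Op 6: write(P0, v0, 155). refcount(pp0)=1 -> write in place. 4 ppages; refcounts: pp0:1 pp1:1 pp2:1 pp3:1
Op 7: write(P0, v0, 165). refcount(pp0)=1 -> write in place. 4 ppages; refcounts: pp0:1 pp1:1 pp2:1 pp3:1
Op 8: read(P0, v1) -> 113. No state change.
Op 9: read(P0, v1) -> 113. No state change.
Op 10: write(P0, v0, 100). refcount(pp0)=1 -> write in place. 4 ppages; refcounts: pp0:1 pp1:1 pp2:1 pp3:1

yes yes no no no no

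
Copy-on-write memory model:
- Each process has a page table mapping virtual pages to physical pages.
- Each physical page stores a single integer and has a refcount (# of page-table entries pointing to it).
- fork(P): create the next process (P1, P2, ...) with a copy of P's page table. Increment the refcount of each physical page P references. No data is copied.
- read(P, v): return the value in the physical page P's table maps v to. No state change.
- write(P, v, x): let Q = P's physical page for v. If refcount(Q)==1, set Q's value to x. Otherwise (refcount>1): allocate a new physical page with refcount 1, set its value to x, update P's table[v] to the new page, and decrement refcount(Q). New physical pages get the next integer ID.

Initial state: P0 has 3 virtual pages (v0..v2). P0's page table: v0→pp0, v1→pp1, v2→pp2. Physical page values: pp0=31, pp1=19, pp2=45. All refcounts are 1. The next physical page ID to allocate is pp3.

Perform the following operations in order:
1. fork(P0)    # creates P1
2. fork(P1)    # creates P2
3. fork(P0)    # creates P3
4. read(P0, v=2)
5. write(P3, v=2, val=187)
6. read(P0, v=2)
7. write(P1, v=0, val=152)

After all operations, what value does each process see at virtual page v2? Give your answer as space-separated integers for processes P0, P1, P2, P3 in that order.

Answer: 45 45 45 187

Derivation:
Op 1: fork(P0) -> P1. 3 ppages; refcounts: pp0:2 pp1:2 pp2:2
Op 2: fork(P1) -> P2. 3 ppages; refcounts: pp0:3 pp1:3 pp2:3
Op 3: fork(P0) -> P3. 3 ppages; refcounts: pp0:4 pp1:4 pp2:4
Op 4: read(P0, v2) -> 45. No state change.
Op 5: write(P3, v2, 187). refcount(pp2)=4>1 -> COPY to pp3. 4 ppages; refcounts: pp0:4 pp1:4 pp2:3 pp3:1
Op 6: read(P0, v2) -> 45. No state change.
Op 7: write(P1, v0, 152). refcount(pp0)=4>1 -> COPY to pp4. 5 ppages; refcounts: pp0:3 pp1:4 pp2:3 pp3:1 pp4:1
P0: v2 -> pp2 = 45
P1: v2 -> pp2 = 45
P2: v2 -> pp2 = 45
P3: v2 -> pp3 = 187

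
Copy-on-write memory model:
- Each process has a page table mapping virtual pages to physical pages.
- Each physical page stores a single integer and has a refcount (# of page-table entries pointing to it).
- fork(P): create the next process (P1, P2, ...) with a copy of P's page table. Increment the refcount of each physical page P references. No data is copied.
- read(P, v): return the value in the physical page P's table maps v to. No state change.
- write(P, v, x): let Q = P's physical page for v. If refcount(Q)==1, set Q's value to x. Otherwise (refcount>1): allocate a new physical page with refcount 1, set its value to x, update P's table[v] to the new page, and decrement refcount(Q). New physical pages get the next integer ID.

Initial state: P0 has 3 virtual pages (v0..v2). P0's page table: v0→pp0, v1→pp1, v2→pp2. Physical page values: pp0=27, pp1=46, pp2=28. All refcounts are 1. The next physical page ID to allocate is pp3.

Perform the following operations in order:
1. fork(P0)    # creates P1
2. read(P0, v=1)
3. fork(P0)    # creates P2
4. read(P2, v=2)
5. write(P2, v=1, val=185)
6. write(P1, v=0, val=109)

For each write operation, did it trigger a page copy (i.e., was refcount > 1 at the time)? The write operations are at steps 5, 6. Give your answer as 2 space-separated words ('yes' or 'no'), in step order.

Op 1: fork(P0) -> P1. 3 ppages; refcounts: pp0:2 pp1:2 pp2:2
Op 2: read(P0, v1) -> 46. No state change.
Op 3: fork(P0) -> P2. 3 ppages; refcounts: pp0:3 pp1:3 pp2:3
Op 4: read(P2, v2) -> 28. No state change.
Op 5: write(P2, v1, 185). refcount(pp1)=3>1 -> COPY to pp3. 4 ppages; refcounts: pp0:3 pp1:2 pp2:3 pp3:1
Op 6: write(P1, v0, 109). refcount(pp0)=3>1 -> COPY to pp4. 5 ppages; refcounts: pp0:2 pp1:2 pp2:3 pp3:1 pp4:1

yes yes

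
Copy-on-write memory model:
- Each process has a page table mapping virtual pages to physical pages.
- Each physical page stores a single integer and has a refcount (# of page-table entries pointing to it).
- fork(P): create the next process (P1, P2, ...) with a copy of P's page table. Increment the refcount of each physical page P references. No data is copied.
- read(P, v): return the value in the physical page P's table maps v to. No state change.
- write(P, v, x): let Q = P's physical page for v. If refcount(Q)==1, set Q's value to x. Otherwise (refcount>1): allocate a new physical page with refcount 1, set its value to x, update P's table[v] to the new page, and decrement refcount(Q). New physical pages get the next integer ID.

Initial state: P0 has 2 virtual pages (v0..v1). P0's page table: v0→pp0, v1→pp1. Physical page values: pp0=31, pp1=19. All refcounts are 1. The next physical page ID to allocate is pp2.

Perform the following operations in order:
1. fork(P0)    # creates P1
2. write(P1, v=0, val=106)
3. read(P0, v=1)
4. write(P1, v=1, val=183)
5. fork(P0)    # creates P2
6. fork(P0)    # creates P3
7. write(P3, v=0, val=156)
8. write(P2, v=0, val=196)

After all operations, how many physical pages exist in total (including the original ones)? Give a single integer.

Answer: 6

Derivation:
Op 1: fork(P0) -> P1. 2 ppages; refcounts: pp0:2 pp1:2
Op 2: write(P1, v0, 106). refcount(pp0)=2>1 -> COPY to pp2. 3 ppages; refcounts: pp0:1 pp1:2 pp2:1
Op 3: read(P0, v1) -> 19. No state change.
Op 4: write(P1, v1, 183). refcount(pp1)=2>1 -> COPY to pp3. 4 ppages; refcounts: pp0:1 pp1:1 pp2:1 pp3:1
Op 5: fork(P0) -> P2. 4 ppages; refcounts: pp0:2 pp1:2 pp2:1 pp3:1
Op 6: fork(P0) -> P3. 4 ppages; refcounts: pp0:3 pp1:3 pp2:1 pp3:1
Op 7: write(P3, v0, 156). refcount(pp0)=3>1 -> COPY to pp4. 5 ppages; refcounts: pp0:2 pp1:3 pp2:1 pp3:1 pp4:1
Op 8: write(P2, v0, 196). refcount(pp0)=2>1 -> COPY to pp5. 6 ppages; refcounts: pp0:1 pp1:3 pp2:1 pp3:1 pp4:1 pp5:1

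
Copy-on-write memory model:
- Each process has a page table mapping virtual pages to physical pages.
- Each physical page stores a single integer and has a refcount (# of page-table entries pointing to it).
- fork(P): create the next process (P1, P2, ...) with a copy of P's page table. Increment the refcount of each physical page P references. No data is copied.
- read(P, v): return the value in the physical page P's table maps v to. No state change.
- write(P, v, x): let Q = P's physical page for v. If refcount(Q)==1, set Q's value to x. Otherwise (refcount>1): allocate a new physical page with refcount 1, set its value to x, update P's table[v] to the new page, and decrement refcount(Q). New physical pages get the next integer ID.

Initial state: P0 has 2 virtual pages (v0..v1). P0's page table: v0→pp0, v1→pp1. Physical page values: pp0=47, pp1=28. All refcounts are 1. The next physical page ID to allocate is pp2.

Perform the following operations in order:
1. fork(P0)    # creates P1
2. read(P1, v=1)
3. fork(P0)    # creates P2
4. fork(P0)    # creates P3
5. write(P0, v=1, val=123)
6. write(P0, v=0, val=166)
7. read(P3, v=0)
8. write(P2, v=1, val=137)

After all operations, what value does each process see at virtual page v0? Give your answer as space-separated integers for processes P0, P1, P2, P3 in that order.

Op 1: fork(P0) -> P1. 2 ppages; refcounts: pp0:2 pp1:2
Op 2: read(P1, v1) -> 28. No state change.
Op 3: fork(P0) -> P2. 2 ppages; refcounts: pp0:3 pp1:3
Op 4: fork(P0) -> P3. 2 ppages; refcounts: pp0:4 pp1:4
Op 5: write(P0, v1, 123). refcount(pp1)=4>1 -> COPY to pp2. 3 ppages; refcounts: pp0:4 pp1:3 pp2:1
Op 6: write(P0, v0, 166). refcount(pp0)=4>1 -> COPY to pp3. 4 ppages; refcounts: pp0:3 pp1:3 pp2:1 pp3:1
Op 7: read(P3, v0) -> 47. No state change.
Op 8: write(P2, v1, 137). refcount(pp1)=3>1 -> COPY to pp4. 5 ppages; refcounts: pp0:3 pp1:2 pp2:1 pp3:1 pp4:1
P0: v0 -> pp3 = 166
P1: v0 -> pp0 = 47
P2: v0 -> pp0 = 47
P3: v0 -> pp0 = 47

Answer: 166 47 47 47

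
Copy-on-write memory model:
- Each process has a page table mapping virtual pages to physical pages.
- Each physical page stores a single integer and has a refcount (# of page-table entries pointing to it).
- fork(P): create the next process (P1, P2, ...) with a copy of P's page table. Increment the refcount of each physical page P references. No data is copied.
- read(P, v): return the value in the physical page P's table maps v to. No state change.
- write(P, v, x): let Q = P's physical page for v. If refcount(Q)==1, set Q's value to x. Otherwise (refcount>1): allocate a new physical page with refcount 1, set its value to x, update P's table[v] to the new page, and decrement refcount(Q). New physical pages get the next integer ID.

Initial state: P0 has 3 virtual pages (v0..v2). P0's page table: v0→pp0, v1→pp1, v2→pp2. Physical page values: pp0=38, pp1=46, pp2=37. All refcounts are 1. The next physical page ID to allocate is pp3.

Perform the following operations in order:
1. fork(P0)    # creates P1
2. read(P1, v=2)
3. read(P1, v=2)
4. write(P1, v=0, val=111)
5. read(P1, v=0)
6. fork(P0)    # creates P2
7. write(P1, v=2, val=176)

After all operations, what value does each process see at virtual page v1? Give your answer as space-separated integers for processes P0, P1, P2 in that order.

Answer: 46 46 46

Derivation:
Op 1: fork(P0) -> P1. 3 ppages; refcounts: pp0:2 pp1:2 pp2:2
Op 2: read(P1, v2) -> 37. No state change.
Op 3: read(P1, v2) -> 37. No state change.
Op 4: write(P1, v0, 111). refcount(pp0)=2>1 -> COPY to pp3. 4 ppages; refcounts: pp0:1 pp1:2 pp2:2 pp3:1
Op 5: read(P1, v0) -> 111. No state change.
Op 6: fork(P0) -> P2. 4 ppages; refcounts: pp0:2 pp1:3 pp2:3 pp3:1
Op 7: write(P1, v2, 176). refcount(pp2)=3>1 -> COPY to pp4. 5 ppages; refcounts: pp0:2 pp1:3 pp2:2 pp3:1 pp4:1
P0: v1 -> pp1 = 46
P1: v1 -> pp1 = 46
P2: v1 -> pp1 = 46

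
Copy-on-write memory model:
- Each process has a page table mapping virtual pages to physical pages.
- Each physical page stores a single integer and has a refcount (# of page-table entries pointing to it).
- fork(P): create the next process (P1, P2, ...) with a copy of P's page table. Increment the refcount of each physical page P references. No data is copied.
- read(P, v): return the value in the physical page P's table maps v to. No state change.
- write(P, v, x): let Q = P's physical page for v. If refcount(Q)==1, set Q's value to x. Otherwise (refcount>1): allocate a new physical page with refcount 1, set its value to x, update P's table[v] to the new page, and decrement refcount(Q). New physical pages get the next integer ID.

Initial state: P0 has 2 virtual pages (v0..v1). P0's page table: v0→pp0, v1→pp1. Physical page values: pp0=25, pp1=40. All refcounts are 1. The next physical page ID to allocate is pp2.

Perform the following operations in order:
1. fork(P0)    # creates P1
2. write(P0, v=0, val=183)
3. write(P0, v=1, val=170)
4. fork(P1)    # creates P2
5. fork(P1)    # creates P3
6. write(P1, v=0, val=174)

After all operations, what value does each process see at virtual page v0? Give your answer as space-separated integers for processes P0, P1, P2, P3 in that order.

Answer: 183 174 25 25

Derivation:
Op 1: fork(P0) -> P1. 2 ppages; refcounts: pp0:2 pp1:2
Op 2: write(P0, v0, 183). refcount(pp0)=2>1 -> COPY to pp2. 3 ppages; refcounts: pp0:1 pp1:2 pp2:1
Op 3: write(P0, v1, 170). refcount(pp1)=2>1 -> COPY to pp3. 4 ppages; refcounts: pp0:1 pp1:1 pp2:1 pp3:1
Op 4: fork(P1) -> P2. 4 ppages; refcounts: pp0:2 pp1:2 pp2:1 pp3:1
Op 5: fork(P1) -> P3. 4 ppages; refcounts: pp0:3 pp1:3 pp2:1 pp3:1
Op 6: write(P1, v0, 174). refcount(pp0)=3>1 -> COPY to pp4. 5 ppages; refcounts: pp0:2 pp1:3 pp2:1 pp3:1 pp4:1
P0: v0 -> pp2 = 183
P1: v0 -> pp4 = 174
P2: v0 -> pp0 = 25
P3: v0 -> pp0 = 25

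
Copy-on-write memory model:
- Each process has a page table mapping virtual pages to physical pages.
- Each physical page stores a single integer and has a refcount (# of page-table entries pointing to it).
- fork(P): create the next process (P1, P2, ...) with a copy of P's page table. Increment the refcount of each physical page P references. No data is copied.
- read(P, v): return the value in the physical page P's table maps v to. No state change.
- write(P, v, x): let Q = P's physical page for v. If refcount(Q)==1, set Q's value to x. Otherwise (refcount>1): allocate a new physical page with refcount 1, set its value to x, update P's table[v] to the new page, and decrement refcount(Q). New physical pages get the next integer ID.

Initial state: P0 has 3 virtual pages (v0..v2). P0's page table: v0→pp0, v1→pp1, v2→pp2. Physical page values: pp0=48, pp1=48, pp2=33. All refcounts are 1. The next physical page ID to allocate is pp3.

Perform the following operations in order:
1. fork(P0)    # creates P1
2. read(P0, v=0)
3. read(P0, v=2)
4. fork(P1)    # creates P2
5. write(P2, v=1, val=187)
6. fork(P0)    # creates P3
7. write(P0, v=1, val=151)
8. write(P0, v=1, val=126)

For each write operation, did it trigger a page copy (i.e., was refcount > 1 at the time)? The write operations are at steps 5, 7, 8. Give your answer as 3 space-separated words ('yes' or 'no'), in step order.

Op 1: fork(P0) -> P1. 3 ppages; refcounts: pp0:2 pp1:2 pp2:2
Op 2: read(P0, v0) -> 48. No state change.
Op 3: read(P0, v2) -> 33. No state change.
Op 4: fork(P1) -> P2. 3 ppages; refcounts: pp0:3 pp1:3 pp2:3
Op 5: write(P2, v1, 187). refcount(pp1)=3>1 -> COPY to pp3. 4 ppages; refcounts: pp0:3 pp1:2 pp2:3 pp3:1
Op 6: fork(P0) -> P3. 4 ppages; refcounts: pp0:4 pp1:3 pp2:4 pp3:1
Op 7: write(P0, v1, 151). refcount(pp1)=3>1 -> COPY to pp4. 5 ppages; refcounts: pp0:4 pp1:2 pp2:4 pp3:1 pp4:1
Op 8: write(P0, v1, 126). refcount(pp4)=1 -> write in place. 5 ppages; refcounts: pp0:4 pp1:2 pp2:4 pp3:1 pp4:1

yes yes no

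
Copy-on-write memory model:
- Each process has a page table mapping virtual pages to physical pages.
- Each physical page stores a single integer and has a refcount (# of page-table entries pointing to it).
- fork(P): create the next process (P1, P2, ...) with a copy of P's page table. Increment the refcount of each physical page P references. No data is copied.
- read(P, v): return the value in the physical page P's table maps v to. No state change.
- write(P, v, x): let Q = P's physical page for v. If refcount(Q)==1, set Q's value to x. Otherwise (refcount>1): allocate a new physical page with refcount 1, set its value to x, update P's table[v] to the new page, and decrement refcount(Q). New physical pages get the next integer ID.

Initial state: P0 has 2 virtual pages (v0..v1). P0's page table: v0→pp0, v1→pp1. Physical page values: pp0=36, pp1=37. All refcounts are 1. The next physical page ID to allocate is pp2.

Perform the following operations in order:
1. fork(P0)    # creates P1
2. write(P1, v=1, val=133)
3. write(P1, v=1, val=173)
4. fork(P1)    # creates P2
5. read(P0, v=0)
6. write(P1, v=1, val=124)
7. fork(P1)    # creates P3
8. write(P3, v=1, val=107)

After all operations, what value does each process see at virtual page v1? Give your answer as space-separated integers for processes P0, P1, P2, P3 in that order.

Op 1: fork(P0) -> P1. 2 ppages; refcounts: pp0:2 pp1:2
Op 2: write(P1, v1, 133). refcount(pp1)=2>1 -> COPY to pp2. 3 ppages; refcounts: pp0:2 pp1:1 pp2:1
Op 3: write(P1, v1, 173). refcount(pp2)=1 -> write in place. 3 ppages; refcounts: pp0:2 pp1:1 pp2:1
Op 4: fork(P1) -> P2. 3 ppages; refcounts: pp0:3 pp1:1 pp2:2
Op 5: read(P0, v0) -> 36. No state change.
Op 6: write(P1, v1, 124). refcount(pp2)=2>1 -> COPY to pp3. 4 ppages; refcounts: pp0:3 pp1:1 pp2:1 pp3:1
Op 7: fork(P1) -> P3. 4 ppages; refcounts: pp0:4 pp1:1 pp2:1 pp3:2
Op 8: write(P3, v1, 107). refcount(pp3)=2>1 -> COPY to pp4. 5 ppages; refcounts: pp0:4 pp1:1 pp2:1 pp3:1 pp4:1
P0: v1 -> pp1 = 37
P1: v1 -> pp3 = 124
P2: v1 -> pp2 = 173
P3: v1 -> pp4 = 107

Answer: 37 124 173 107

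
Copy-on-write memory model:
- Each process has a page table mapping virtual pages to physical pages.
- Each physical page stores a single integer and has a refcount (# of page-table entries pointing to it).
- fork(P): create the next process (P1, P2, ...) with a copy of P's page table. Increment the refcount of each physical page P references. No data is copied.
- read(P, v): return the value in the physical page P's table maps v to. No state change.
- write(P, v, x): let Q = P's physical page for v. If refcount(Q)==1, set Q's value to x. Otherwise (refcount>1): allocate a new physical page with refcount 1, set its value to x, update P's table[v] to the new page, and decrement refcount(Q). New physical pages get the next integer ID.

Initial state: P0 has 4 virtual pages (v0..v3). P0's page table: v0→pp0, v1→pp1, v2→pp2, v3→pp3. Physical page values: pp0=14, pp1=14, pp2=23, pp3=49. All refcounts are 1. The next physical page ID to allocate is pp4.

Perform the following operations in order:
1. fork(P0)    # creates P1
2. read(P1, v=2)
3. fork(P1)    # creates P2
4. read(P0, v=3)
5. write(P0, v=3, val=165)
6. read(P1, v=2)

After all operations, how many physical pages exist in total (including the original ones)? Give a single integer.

Answer: 5

Derivation:
Op 1: fork(P0) -> P1. 4 ppages; refcounts: pp0:2 pp1:2 pp2:2 pp3:2
Op 2: read(P1, v2) -> 23. No state change.
Op 3: fork(P1) -> P2. 4 ppages; refcounts: pp0:3 pp1:3 pp2:3 pp3:3
Op 4: read(P0, v3) -> 49. No state change.
Op 5: write(P0, v3, 165). refcount(pp3)=3>1 -> COPY to pp4. 5 ppages; refcounts: pp0:3 pp1:3 pp2:3 pp3:2 pp4:1
Op 6: read(P1, v2) -> 23. No state change.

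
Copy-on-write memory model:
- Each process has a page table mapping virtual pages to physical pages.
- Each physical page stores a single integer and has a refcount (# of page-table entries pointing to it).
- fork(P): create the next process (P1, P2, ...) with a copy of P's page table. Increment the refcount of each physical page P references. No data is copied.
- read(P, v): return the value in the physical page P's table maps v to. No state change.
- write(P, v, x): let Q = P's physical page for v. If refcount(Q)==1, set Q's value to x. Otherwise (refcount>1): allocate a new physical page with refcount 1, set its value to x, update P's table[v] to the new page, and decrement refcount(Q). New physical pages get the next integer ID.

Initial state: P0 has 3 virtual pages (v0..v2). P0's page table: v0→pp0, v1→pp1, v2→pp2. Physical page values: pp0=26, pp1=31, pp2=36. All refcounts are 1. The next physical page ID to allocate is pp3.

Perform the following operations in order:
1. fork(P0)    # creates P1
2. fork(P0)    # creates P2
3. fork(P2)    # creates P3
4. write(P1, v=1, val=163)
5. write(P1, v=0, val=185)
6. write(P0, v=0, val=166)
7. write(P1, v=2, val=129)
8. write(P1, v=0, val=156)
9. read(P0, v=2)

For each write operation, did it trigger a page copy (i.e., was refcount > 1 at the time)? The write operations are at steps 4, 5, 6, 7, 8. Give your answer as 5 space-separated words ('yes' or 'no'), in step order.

Op 1: fork(P0) -> P1. 3 ppages; refcounts: pp0:2 pp1:2 pp2:2
Op 2: fork(P0) -> P2. 3 ppages; refcounts: pp0:3 pp1:3 pp2:3
Op 3: fork(P2) -> P3. 3 ppages; refcounts: pp0:4 pp1:4 pp2:4
Op 4: write(P1, v1, 163). refcount(pp1)=4>1 -> COPY to pp3. 4 ppages; refcounts: pp0:4 pp1:3 pp2:4 pp3:1
Op 5: write(P1, v0, 185). refcount(pp0)=4>1 -> COPY to pp4. 5 ppages; refcounts: pp0:3 pp1:3 pp2:4 pp3:1 pp4:1
Op 6: write(P0, v0, 166). refcount(pp0)=3>1 -> COPY to pp5. 6 ppages; refcounts: pp0:2 pp1:3 pp2:4 pp3:1 pp4:1 pp5:1
Op 7: write(P1, v2, 129). refcount(pp2)=4>1 -> COPY to pp6. 7 ppages; refcounts: pp0:2 pp1:3 pp2:3 pp3:1 pp4:1 pp5:1 pp6:1
Op 8: write(P1, v0, 156). refcount(pp4)=1 -> write in place. 7 ppages; refcounts: pp0:2 pp1:3 pp2:3 pp3:1 pp4:1 pp5:1 pp6:1
Op 9: read(P0, v2) -> 36. No state change.

yes yes yes yes no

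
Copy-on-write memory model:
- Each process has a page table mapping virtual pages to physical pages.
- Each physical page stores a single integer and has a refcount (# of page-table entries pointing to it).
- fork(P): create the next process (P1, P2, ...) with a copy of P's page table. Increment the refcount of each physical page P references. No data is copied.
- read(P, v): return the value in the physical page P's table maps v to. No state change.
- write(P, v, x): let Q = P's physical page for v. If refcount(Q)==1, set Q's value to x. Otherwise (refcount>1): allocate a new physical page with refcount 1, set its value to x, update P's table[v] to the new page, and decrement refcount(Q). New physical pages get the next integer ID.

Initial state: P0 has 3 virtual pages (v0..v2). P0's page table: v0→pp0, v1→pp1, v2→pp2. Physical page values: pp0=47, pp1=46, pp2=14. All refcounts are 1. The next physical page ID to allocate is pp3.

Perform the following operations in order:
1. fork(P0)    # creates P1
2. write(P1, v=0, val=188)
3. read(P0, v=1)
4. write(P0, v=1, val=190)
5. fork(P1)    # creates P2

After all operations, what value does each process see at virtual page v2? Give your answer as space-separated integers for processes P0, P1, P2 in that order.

Answer: 14 14 14

Derivation:
Op 1: fork(P0) -> P1. 3 ppages; refcounts: pp0:2 pp1:2 pp2:2
Op 2: write(P1, v0, 188). refcount(pp0)=2>1 -> COPY to pp3. 4 ppages; refcounts: pp0:1 pp1:2 pp2:2 pp3:1
Op 3: read(P0, v1) -> 46. No state change.
Op 4: write(P0, v1, 190). refcount(pp1)=2>1 -> COPY to pp4. 5 ppages; refcounts: pp0:1 pp1:1 pp2:2 pp3:1 pp4:1
Op 5: fork(P1) -> P2. 5 ppages; refcounts: pp0:1 pp1:2 pp2:3 pp3:2 pp4:1
P0: v2 -> pp2 = 14
P1: v2 -> pp2 = 14
P2: v2 -> pp2 = 14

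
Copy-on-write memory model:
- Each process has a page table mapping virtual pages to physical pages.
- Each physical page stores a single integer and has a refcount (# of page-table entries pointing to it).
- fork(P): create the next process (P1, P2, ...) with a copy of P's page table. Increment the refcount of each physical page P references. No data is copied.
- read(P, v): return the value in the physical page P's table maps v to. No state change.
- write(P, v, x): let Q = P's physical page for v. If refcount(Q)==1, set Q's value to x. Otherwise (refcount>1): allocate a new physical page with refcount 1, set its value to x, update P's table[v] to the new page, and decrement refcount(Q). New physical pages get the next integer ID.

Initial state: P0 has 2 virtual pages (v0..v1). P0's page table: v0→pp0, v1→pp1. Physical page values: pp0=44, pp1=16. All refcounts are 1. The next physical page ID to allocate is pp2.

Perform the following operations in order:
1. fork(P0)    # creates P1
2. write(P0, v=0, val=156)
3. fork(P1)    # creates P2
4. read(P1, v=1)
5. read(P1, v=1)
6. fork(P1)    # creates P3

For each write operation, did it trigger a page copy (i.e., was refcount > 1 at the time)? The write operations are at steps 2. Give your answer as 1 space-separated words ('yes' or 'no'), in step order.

Op 1: fork(P0) -> P1. 2 ppages; refcounts: pp0:2 pp1:2
Op 2: write(P0, v0, 156). refcount(pp0)=2>1 -> COPY to pp2. 3 ppages; refcounts: pp0:1 pp1:2 pp2:1
Op 3: fork(P1) -> P2. 3 ppages; refcounts: pp0:2 pp1:3 pp2:1
Op 4: read(P1, v1) -> 16. No state change.
Op 5: read(P1, v1) -> 16. No state change.
Op 6: fork(P1) -> P3. 3 ppages; refcounts: pp0:3 pp1:4 pp2:1

yes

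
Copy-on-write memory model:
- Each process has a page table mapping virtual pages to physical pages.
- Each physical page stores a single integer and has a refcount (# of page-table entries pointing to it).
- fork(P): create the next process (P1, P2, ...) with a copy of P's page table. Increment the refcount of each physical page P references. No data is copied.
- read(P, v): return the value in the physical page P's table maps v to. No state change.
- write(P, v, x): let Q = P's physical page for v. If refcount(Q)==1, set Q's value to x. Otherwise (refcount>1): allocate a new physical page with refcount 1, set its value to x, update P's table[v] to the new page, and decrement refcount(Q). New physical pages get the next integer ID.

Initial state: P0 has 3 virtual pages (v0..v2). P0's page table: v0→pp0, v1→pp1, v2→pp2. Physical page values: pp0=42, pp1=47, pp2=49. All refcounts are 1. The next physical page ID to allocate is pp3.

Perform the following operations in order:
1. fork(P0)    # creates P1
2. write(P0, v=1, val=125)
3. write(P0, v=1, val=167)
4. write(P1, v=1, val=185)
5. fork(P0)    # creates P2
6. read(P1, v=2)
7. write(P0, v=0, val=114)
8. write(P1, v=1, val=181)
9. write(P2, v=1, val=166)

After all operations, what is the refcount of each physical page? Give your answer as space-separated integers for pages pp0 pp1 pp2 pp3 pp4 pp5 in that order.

Op 1: fork(P0) -> P1. 3 ppages; refcounts: pp0:2 pp1:2 pp2:2
Op 2: write(P0, v1, 125). refcount(pp1)=2>1 -> COPY to pp3. 4 ppages; refcounts: pp0:2 pp1:1 pp2:2 pp3:1
Op 3: write(P0, v1, 167). refcount(pp3)=1 -> write in place. 4 ppages; refcounts: pp0:2 pp1:1 pp2:2 pp3:1
Op 4: write(P1, v1, 185). refcount(pp1)=1 -> write in place. 4 ppages; refcounts: pp0:2 pp1:1 pp2:2 pp3:1
Op 5: fork(P0) -> P2. 4 ppages; refcounts: pp0:3 pp1:1 pp2:3 pp3:2
Op 6: read(P1, v2) -> 49. No state change.
Op 7: write(P0, v0, 114). refcount(pp0)=3>1 -> COPY to pp4. 5 ppages; refcounts: pp0:2 pp1:1 pp2:3 pp3:2 pp4:1
Op 8: write(P1, v1, 181). refcount(pp1)=1 -> write in place. 5 ppages; refcounts: pp0:2 pp1:1 pp2:3 pp3:2 pp4:1
Op 9: write(P2, v1, 166). refcount(pp3)=2>1 -> COPY to pp5. 6 ppages; refcounts: pp0:2 pp1:1 pp2:3 pp3:1 pp4:1 pp5:1

Answer: 2 1 3 1 1 1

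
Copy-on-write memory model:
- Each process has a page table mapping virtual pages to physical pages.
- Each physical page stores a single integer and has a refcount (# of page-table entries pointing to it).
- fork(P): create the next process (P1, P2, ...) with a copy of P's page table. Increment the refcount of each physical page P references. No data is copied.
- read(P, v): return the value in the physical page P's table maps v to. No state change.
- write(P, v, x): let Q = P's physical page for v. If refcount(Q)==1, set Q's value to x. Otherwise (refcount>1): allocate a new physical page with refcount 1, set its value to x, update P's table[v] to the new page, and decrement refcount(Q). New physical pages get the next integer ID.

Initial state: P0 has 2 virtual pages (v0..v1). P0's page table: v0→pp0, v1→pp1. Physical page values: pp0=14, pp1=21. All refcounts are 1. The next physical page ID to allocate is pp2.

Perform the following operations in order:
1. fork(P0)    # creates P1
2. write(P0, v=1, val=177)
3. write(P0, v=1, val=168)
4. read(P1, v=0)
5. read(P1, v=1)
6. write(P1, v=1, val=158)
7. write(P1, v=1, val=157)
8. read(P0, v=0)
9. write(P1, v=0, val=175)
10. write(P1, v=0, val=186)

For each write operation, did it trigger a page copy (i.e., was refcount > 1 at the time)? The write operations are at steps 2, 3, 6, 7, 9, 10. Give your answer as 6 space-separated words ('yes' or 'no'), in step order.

Op 1: fork(P0) -> P1. 2 ppages; refcounts: pp0:2 pp1:2
Op 2: write(P0, v1, 177). refcount(pp1)=2>1 -> COPY to pp2. 3 ppages; refcounts: pp0:2 pp1:1 pp2:1
Op 3: write(P0, v1, 168). refcount(pp2)=1 -> write in place. 3 ppages; refcounts: pp0:2 pp1:1 pp2:1
Op 4: read(P1, v0) -> 14. No state change.
Op 5: read(P1, v1) -> 21. No state change.
Op 6: write(P1, v1, 158). refcount(pp1)=1 -> write in place. 3 ppages; refcounts: pp0:2 pp1:1 pp2:1
Op 7: write(P1, v1, 157). refcount(pp1)=1 -> write in place. 3 ppages; refcounts: pp0:2 pp1:1 pp2:1
Op 8: read(P0, v0) -> 14. No state change.
Op 9: write(P1, v0, 175). refcount(pp0)=2>1 -> COPY to pp3. 4 ppages; refcounts: pp0:1 pp1:1 pp2:1 pp3:1
Op 10: write(P1, v0, 186). refcount(pp3)=1 -> write in place. 4 ppages; refcounts: pp0:1 pp1:1 pp2:1 pp3:1

yes no no no yes no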